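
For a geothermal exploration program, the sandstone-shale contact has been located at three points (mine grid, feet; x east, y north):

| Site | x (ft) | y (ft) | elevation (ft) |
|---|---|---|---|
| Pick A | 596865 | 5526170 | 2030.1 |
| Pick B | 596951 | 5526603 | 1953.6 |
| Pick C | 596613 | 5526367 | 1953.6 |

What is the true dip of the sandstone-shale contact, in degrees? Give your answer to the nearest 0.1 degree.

14.0°

Let the plane be z = a·x + b·y + c.
Pick B−Pick A: 86a + 433b = −76.5;  Pick C−Pick A: −252a + 197b = −76.5.
Solving gives a = 0.14322, b = −0.20512.
Gradient magnitude |∇z| = √(a² + b²) = √(0.02051 + 0.04207) = 0.25017.
True dip = arctan(0.25017) = 14.0°, dipping toward NW (azimuth ≈ 325°).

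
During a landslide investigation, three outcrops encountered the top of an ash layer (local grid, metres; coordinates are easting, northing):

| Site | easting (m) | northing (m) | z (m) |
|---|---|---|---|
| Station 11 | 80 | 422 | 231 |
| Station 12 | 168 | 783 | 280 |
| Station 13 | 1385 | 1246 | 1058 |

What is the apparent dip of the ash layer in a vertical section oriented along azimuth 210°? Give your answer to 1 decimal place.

Two edge vectors: Station 11→Station 12 = (88, 361, 49), Station 11→Station 13 = (1305, 824, 827).
Normal n = (Station 11→Station 12) × (Station 11→Station 13) = (258171, -8831, -398593).
So ∂z/∂easting = −n_x/n_z = 0.64771 and ∂z/∂northing = −n_y/n_z = −0.02216.
Unit vector along 210° is (sin 210°, cos 210°) = (-0.5000, -0.8660).
Slope in that direction = a·(-0.5000) + b·(-0.8660) = −0.30467.
Apparent dip = arctan|0.30467| = 16.9° (true dip is 32.9°, so apparent ≤ true as expected).

16.9°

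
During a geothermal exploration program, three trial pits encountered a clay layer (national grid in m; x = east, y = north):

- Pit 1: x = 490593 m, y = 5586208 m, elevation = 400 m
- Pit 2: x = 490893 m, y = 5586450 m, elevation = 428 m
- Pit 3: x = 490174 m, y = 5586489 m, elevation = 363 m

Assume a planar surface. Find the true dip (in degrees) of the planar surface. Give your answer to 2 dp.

Let the plane be z = a·x + b·y + c.
Pit 2−Pit 1: 300a + 242b = 28;  Pit 3−Pit 1: −419a + 281b = −37.
Solving gives a = 0.09059, b = 0.00340.
Gradient magnitude |∇z| = √(a² + b²) = √(0.00821 + 0.00001) = 0.09065.
True dip = arctan(0.09065) = 5.18°, dipping toward W (azimuth ≈ 268°).

5.18°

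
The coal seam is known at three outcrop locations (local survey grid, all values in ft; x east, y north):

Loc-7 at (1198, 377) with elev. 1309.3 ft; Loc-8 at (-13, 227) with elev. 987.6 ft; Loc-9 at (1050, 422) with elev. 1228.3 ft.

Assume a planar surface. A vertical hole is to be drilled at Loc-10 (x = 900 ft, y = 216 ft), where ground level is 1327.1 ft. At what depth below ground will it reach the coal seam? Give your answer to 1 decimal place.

15.3 ft

Two edge vectors: Loc-7→Loc-8 = (-1211, -150, -321.7), Loc-7→Loc-9 = (-148, 45, -81).
Normal n = (Loc-7→Loc-8) × (Loc-7→Loc-9) = (26626.5, -50479.4, -76695).
So ∂z/∂x = −n_x/n_z = 0.347174 and ∂z/∂y = −n_y/n_z = −0.658184.
Intercept c from Loc-7: 1309.3 − 415.91 + 248.14 = 1141.52.
At (900, 216): z_contact = 312.46 − 142.17 + 1141.52 = 1311.81 ft.
Depth below ground = 1327.1 − 1311.81 = 15.3 ft.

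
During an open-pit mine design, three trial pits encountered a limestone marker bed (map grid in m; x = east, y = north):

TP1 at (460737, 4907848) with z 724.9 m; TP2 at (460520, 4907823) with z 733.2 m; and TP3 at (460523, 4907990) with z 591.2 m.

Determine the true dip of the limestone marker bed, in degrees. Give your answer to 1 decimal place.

Let the plane be z = a·x + b·y + c.
TP2−TP1: −217a − 25b = 8.3;  TP3−TP1: −214a + 142b = −133.7.
Solving gives a = 0.05984, b = −0.85137.
Gradient magnitude |∇z| = √(a² + b²) = √(0.00358 + 0.72484) = 0.85347.
True dip = arctan(0.85347) = 40.5°, dipping toward N (azimuth ≈ 356°).

40.5°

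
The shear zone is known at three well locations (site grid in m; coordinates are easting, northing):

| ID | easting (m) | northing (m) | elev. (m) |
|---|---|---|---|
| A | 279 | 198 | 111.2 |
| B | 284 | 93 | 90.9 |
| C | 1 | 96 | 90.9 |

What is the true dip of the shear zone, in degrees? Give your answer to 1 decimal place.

10.9°

Two edge vectors: A→B = (5, -105, -20.3), A→C = (-278, -102, -20.3).
Normal n = (A→B) × (A→C) = (60.9, 5744.9, -29700).
So ∂z/∂easting = −n_x/n_z = 0.00205 and ∂z/∂northing = −n_y/n_z = 0.19343.
Gradient magnitude |∇z| = √(a² + b²) = √(0.00000 + 0.03742) = 0.19344.
True dip = arctan(0.19344) = 10.9°, dipping toward S (azimuth ≈ 181°).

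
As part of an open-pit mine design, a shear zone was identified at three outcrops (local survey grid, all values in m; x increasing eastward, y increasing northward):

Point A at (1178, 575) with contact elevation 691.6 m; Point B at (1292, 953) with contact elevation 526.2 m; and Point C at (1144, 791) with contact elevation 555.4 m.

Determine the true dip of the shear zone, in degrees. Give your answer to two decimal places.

Two edge vectors: Point A→Point B = (114, 378, -165.4), Point A→Point C = (-34, 216, -136.2).
Normal n = (Point A→Point B) × (Point A→Point C) = (-15757.2, 21150.4, 37476).
So ∂z/∂x = −n_x/n_z = 0.42046 and ∂z/∂y = −n_y/n_z = −0.56437.
Gradient magnitude |∇z| = √(a² + b²) = √(0.17679 + 0.31852) = 0.70378.
True dip = arctan(0.70378) = 35.14°, dipping toward NW (azimuth ≈ 323°).

35.14°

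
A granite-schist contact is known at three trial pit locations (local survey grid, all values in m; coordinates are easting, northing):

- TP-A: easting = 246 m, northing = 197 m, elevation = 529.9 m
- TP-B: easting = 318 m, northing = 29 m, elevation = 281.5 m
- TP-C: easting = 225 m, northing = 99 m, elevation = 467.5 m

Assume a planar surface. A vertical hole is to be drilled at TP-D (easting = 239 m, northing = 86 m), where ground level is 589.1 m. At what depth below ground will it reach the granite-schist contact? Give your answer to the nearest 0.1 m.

151.9 m

Let the plane be z = a·easting + b·northing + c.
TP-B−TP-A: 72a − 168b = −248.4;  TP-C−TP-A: −21a − 98b = −62.4.
Solving gives a = −1.30952, b = 0.91735.
Then c = 529.9 − a·246 − b·197 = 671.33.
At (239, 86): z_contact = −312.98 + 78.89 + 671.33 = 437.24 m.
Depth below ground = 589.1 − 437.24 = 151.9 m.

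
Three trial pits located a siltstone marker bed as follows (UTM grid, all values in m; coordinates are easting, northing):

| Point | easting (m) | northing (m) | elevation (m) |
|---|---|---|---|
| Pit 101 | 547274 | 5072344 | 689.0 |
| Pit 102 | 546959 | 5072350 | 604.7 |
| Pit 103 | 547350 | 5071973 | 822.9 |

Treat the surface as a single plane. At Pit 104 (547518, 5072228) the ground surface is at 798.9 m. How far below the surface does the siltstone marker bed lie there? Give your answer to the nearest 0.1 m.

Let the plane be z = a·easting + b·northing + c.
Pit 102−Pit 101: −315a + 6b = −84.3;  Pit 103−Pit 101: 76a − 371b = 133.9.
Solving gives a = 0.261765843, b = −0.307293251.
Then c = 689 − a·547274 − b·5072344 = 1416128.44.
At (547518, 5072228): z_contact = 143321.51 − 1558661.43 + 1416128.44 = 788.52 m.
Depth below ground = 798.9 − 788.52 = 10.4 m.

10.4 m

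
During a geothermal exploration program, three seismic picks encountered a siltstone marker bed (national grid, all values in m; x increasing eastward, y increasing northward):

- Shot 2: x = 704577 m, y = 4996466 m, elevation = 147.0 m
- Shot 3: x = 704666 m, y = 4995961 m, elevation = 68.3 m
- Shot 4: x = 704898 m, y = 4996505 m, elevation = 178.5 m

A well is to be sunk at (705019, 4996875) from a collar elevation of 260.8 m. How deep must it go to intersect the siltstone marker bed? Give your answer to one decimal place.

Let the plane be z = a·x + b·y + c.
Shot 3−Shot 2: 89a − 505b = −78.7;  Shot 4−Shot 2: 321a + 39b = 31.5.
Solving gives a = 0.077536600, b = 0.169506450.
Then c = 147 − a·704577 − b·4996466 = −901416.72.
At (705019, 4996875): z_contact = 54664.78 + 847002.54 − 901416.72 = 250.60 m.
Depth below ground = 260.8 − 250.60 = 10.2 m.

10.2 m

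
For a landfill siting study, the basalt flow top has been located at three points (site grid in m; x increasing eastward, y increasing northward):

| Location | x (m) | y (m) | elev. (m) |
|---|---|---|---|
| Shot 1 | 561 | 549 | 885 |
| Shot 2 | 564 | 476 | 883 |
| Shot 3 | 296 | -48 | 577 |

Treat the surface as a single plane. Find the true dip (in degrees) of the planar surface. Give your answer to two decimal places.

Two edge vectors: Shot 1→Shot 2 = (3, -73, -2), Shot 1→Shot 3 = (-265, -597, -308).
Normal n = (Shot 1→Shot 2) × (Shot 1→Shot 3) = (21290, 1454, -21136).
So ∂z/∂x = −n_x/n_z = 1.00729 and ∂z/∂y = −n_y/n_z = 0.06879.
Gradient magnitude |∇z| = √(a² + b²) = √(1.01463 + 0.00473) = 1.00963.
True dip = arctan(1.00963) = 45.27°, dipping toward W (azimuth ≈ 266°).

45.27°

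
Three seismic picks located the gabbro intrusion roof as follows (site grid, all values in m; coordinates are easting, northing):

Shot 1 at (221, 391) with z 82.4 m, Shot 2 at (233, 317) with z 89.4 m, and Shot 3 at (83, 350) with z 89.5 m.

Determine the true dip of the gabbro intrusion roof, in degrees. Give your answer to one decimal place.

Let the plane be z = a·easting + b·northing + c.
Shot 2−Shot 1: 12a − 74b = 7;  Shot 3−Shot 1: −138a − 41b = 7.1.
Solving gives a = −0.02227, b = −0.09821.
Gradient magnitude |∇z| = √(a² + b²) = √(0.00050 + 0.00964) = 0.10070.
True dip = arctan(0.10070) = 5.8°, dipping toward NNE (azimuth ≈ 013°).

5.8°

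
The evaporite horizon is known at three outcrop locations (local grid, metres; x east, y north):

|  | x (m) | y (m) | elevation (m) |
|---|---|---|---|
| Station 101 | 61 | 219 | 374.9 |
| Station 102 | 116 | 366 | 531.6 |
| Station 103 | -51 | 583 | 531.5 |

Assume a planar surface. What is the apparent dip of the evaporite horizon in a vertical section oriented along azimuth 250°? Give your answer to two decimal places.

Let the plane be z = a·x + b·y + c.
Station 102−Station 101: 55a + 147b = 156.7;  Station 103−Station 101: −112a + 364b = 156.6.
Solving gives a = 0.93243, b = 0.71712.
Unit vector along 250° is (sin 250°, cos 250°) = (-0.9397, -0.3420).
Slope in that direction = a·(-0.9397) + b·(-0.3420) = −1.12146.
Apparent dip = arctan|1.12146| = 48.28° (true dip is 49.6°, so apparent ≤ true as expected).

48.28°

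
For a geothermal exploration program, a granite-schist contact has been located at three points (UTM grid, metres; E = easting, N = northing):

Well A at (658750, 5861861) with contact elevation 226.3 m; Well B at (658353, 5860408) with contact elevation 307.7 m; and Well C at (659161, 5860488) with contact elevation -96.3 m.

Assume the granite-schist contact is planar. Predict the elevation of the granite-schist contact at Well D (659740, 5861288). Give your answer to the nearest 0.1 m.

Let the plane be z = a·E + b·N + c.
Well B−Well A: −397a − 1453b = 81.4;  Well C−Well A: 411a − 1373b = −322.6.
Solving gives a = −0.508201256, b = 0.082832690.
Then c = 226.3 − a·658750 − b·5861861 = −150549.84.
At (659740, 5861288): z = −335280.7 + 485506.3 − 150549.84 = -324.3 m.

-324.3 m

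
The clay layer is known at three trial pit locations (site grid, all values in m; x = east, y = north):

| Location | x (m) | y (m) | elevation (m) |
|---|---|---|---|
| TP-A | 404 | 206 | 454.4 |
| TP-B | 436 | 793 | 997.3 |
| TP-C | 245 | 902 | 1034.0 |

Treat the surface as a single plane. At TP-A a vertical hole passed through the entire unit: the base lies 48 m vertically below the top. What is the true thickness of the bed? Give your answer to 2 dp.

34.56 m

Let the plane be z = a·x + b·y + c.
TP-B−TP-A: 32a + 587b = 542.9;  TP-C−TP-A: −159a + 696b = 579.6.
Solving gives a = 0.32553, b = 0.90713.
|∇z| = √(a²+b²) = 0.96377, so dip δ = arctan(0.96377) = 43.94°.
True thickness = vertical thickness × cos δ = 48 × cos 43.94° = 34.56 m.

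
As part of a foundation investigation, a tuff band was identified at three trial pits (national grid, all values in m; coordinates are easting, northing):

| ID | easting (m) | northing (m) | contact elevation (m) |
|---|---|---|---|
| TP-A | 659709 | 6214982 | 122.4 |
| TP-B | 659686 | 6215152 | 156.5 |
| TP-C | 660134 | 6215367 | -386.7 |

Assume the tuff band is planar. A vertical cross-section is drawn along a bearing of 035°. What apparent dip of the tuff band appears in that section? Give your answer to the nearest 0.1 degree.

34.1°

Two edge vectors: TP-A→TP-B = (-23, 170, 34.1), TP-A→TP-C = (425, 385, -509.1).
Normal n = (TP-A→TP-B) × (TP-A→TP-C) = (-99675.5, 2783.2, -81105).
So ∂z/∂easting = −n_x/n_z = −1.22897 and ∂z/∂northing = −n_y/n_z = 0.03432.
Unit vector along 035° is (sin 35°, cos 35°) = (0.5736, 0.8192).
Slope in that direction = a·(0.5736) + b·(0.8192) = −0.67680.
Apparent dip = arctan|0.67680| = 34.1° (true dip is 50.9°, so apparent ≤ true as expected).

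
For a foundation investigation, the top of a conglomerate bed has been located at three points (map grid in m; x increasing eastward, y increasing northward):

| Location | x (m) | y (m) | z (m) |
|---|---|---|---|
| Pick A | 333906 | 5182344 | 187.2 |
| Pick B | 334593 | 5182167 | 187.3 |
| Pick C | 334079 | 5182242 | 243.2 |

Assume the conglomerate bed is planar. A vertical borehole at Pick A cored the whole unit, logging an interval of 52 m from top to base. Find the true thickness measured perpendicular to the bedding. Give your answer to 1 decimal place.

Let the plane be z = a·x + b·y + c.
Pick B−Pick A: 687a − 177b = 0.1;  Pick C−Pick A: 173a − 102b = 56.
Solving gives a = −0.25098, b = −0.97470.
|∇z| = √(a²+b²) = 1.00649, so dip δ = arctan(1.00649) = 45.19°.
True thickness = vertical thickness × cos δ = 52 × cos 45.19° = 36.7 m.

36.7 m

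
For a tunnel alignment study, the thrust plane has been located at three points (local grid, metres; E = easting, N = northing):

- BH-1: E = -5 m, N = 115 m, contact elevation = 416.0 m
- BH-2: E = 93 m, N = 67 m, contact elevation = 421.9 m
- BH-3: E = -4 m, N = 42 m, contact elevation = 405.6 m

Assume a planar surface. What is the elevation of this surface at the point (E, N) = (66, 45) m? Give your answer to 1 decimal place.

415.2 m

Two edge vectors: BH-1→BH-2 = (98, -48, 5.9), BH-1→BH-3 = (1, -73, -10.4).
Normal n = (BH-1→BH-2) × (BH-1→BH-3) = (929.9, 1025.1, -7106).
So ∂z/∂E = −n_x/n_z = 0.13086 and ∂z/∂N = −n_y/n_z = 0.14426.
Intercept c from BH-1: 416 + 0.65 − 16.59 = 400.06.
At (66, 45): z = 8.6 + 6.5 + 400.06 = 415.2 m.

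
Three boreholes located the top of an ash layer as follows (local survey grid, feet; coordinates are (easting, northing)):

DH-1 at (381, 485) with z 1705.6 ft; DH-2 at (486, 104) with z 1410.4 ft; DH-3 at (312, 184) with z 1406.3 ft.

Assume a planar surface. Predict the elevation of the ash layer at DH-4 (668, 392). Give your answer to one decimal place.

1747.2 ft

Let the plane be z = a·E + b·N + c.
DH-2−DH-1: 105a − 381b = −295.2;  DH-3−DH-1: −69a − 301b = −299.3.
Solving gives a = 0.43490, b = 0.89466.
Then c = 1705.6 − a·381 − b·485 = 1105.99.
At (668, 392): z = 290.5 + 350.7 + 1105.99 = 1747.2 ft.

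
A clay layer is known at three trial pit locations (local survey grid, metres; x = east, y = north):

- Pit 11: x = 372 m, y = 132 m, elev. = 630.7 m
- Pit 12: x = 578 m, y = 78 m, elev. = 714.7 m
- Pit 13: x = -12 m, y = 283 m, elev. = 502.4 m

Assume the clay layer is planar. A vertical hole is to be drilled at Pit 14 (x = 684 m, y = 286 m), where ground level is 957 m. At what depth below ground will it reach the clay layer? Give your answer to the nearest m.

Two edge vectors: Pit 11→Pit 12 = (206, -54, 84), Pit 11→Pit 13 = (-384, 151, -128.3).
Normal n = (Pit 11→Pit 12) × (Pit 11→Pit 13) = (-5755.8, -5826.2, 10370).
So ∂z/∂x = −n_x/n_z = 0.55504 and ∂z/∂y = −n_y/n_z = 0.56183.
Intercept c from Pit 11: 630.7 − 206.48 − 74.16 = 350.06.
At (684, 286): z_contact = 379.6 + 160.7 + 350.06 = 890.4 m.
Depth below ground = 957 − 890.4 = 67 m.

67 m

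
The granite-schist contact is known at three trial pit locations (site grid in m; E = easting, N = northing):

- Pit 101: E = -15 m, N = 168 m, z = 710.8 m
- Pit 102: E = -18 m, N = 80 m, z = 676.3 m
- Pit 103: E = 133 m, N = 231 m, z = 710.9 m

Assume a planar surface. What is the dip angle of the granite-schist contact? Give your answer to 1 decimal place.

Two edge vectors: Pit 101→Pit 102 = (-3, -88, -34.5), Pit 101→Pit 103 = (148, 63, 0.1).
Normal n = (Pit 101→Pit 102) × (Pit 101→Pit 103) = (2164.7, -5105.7, 12835).
So ∂z/∂E = −n_x/n_z = −0.16866 and ∂z/∂N = −n_y/n_z = 0.39780.
Gradient magnitude |∇z| = √(a² + b²) = √(0.02844 + 0.15824) = 0.43207.
True dip = arctan(0.43207) = 23.4°, dipping toward SSE (azimuth ≈ 157°).

23.4°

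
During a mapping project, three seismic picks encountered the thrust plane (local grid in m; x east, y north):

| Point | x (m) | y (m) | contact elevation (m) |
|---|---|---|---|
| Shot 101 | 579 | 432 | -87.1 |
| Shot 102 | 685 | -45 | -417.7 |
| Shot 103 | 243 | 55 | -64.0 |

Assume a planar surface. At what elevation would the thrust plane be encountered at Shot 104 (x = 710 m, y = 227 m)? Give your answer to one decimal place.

-287.1 m

Two edge vectors: Shot 101→Shot 102 = (106, -477, -330.6), Shot 101→Shot 103 = (-336, -377, 23.1).
Normal n = (Shot 101→Shot 102) × (Shot 101→Shot 103) = (-135654.9, 108633, -200234).
So ∂z/∂x = −n_x/n_z = −0.67748 and ∂z/∂y = −n_y/n_z = 0.54253.
Intercept c from Shot 101: -87.1 + 392.26 − 234.37 = 70.79.
At (710, 227): z = −481.0 + 123.2 + 70.79 = -287.1 m.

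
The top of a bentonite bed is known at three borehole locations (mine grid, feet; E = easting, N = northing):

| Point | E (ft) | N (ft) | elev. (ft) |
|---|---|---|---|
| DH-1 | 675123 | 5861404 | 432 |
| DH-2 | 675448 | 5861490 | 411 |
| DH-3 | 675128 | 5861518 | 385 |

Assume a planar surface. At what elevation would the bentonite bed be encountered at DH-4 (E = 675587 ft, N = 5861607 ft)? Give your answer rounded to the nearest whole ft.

369 ft

Two edge vectors: DH-1→DH-2 = (325, 86, -21), DH-1→DH-3 = (5, 114, -47).
Normal n = (DH-1→DH-2) × (DH-1→DH-3) = (-1648, 15170, 36620).
So ∂z/∂E = −n_x/n_z = 0.04500273 and ∂z/∂N = −n_y/n_z = −0.41425451.
Intercept c from DH-1: 432 − 30382.38 + 2428113.02 = 2398162.64.
At (675587, 5861607): z = 30403.3 − 2428197.1 + 2398162.64 = 368.8 ft.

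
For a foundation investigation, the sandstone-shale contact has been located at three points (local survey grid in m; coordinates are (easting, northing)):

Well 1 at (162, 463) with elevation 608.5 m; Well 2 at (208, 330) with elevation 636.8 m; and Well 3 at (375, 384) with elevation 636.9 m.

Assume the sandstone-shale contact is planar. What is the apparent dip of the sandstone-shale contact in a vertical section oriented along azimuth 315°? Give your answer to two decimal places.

10.17°

Let the plane be z = a·E + b·N + c.
Well 2−Well 1: 46a − 133b = 28.3;  Well 3−Well 1: 213a − 79b = 28.4.
Solving gives a = 0.06242, b = −0.19119.
Unit vector along 315° is (sin 315°, cos 315°) = (-0.7071, 0.7071).
Slope in that direction = a·(-0.7071) + b·(0.7071) = −0.17933.
Apparent dip = arctan|0.17933| = 10.17° (true dip is 11.4°, so apparent ≤ true as expected).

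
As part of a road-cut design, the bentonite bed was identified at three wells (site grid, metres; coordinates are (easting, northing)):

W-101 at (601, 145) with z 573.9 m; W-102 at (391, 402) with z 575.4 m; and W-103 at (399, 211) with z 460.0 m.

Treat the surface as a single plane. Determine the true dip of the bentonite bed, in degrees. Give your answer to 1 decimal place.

45.0°

Let the plane be z = a·E + b·N + c.
W-102−W-101: −210a + 257b = 1.5;  W-103−W-101: −202a + 66b = −113.9.
Solving gives a = 0.77183, b = 0.63652.
Gradient magnitude |∇z| = √(a² + b²) = √(0.59572 + 0.40515) = 1.00044.
True dip = arctan(1.00044) = 45.0°, dipping toward SW (azimuth ≈ 230°).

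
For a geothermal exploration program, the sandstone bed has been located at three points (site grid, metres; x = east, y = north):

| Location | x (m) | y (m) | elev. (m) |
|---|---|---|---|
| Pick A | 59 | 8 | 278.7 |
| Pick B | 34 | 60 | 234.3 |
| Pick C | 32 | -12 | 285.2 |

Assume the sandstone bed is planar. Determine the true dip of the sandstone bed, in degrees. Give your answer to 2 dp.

Two edge vectors: Pick A→Pick B = (-25, 52, -44.4), Pick A→Pick C = (-27, -20, 6.5).
Normal n = (Pick A→Pick B) × (Pick A→Pick C) = (-550, 1361.3, 1904).
So ∂z/∂x = −n_x/n_z = 0.28887 and ∂z/∂y = −n_y/n_z = −0.71497.
Gradient magnitude |∇z| = √(a² + b²) = √(0.08344 + 0.51118) = 0.77112.
True dip = arctan(0.77112) = 37.64°, dipping toward NNW (azimuth ≈ 338°).

37.64°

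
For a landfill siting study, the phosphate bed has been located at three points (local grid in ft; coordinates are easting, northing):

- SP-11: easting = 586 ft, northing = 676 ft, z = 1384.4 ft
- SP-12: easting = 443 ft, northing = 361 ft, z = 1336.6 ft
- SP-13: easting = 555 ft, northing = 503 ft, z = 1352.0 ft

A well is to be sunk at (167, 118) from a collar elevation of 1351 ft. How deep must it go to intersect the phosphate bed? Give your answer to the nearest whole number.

Let the plane be z = a·easting + b·northing + c.
SP-12−SP-11: −143a − 315b = −47.8;  SP-13−SP-11: −31a − 173b = −32.4.
Solving gives a = −0.12933, b = 0.21046.
Then c = 1384.4 − a·586 − b·676 = 1317.92.
At (167, 118): z_contact = −21.6 + 24.8 + 1317.92 = 1321.2 ft.
Depth below ground = 1351 − 1321.2 = 30 ft.

30 ft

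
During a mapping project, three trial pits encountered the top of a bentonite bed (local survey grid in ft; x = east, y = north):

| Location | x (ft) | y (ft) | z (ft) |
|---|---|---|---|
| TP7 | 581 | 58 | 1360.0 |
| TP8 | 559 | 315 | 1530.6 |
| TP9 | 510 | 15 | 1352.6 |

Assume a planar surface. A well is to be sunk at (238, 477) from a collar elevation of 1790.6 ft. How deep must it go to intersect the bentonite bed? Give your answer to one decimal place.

Let the plane be z = a·x + b·y + c.
TP8−TP7: −22a + 257b = 170.6;  TP9−TP7: −71a − 43b = −7.4.
Solving gives a = −0.28312, b = 0.63958.
Then c = 1360 − a·581 − b·58 = 1487.40.
At (238, 477): z_contact = −67.38 + 305.08 + 1487.40 = 1725.09 ft.
Depth below ground = 1790.6 − 1725.09 = 65.5 ft.

65.5 ft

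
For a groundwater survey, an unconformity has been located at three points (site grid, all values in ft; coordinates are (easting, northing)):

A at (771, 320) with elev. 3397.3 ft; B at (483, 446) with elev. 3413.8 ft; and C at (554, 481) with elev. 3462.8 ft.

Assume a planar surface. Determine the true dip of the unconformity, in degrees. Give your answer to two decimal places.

40.55°

Let the plane be z = a·E + b·N + c.
B−A: −288a + 126b = 16.5;  C−A: −217a + 161b = 65.5.
Solving gives a = 0.29415, b = 0.80330.
Gradient magnitude |∇z| = √(a² + b²) = √(0.08652 + 0.64528) = 0.85546.
True dip = arctan(0.85546) = 40.55°, dipping toward SSW (azimuth ≈ 200°).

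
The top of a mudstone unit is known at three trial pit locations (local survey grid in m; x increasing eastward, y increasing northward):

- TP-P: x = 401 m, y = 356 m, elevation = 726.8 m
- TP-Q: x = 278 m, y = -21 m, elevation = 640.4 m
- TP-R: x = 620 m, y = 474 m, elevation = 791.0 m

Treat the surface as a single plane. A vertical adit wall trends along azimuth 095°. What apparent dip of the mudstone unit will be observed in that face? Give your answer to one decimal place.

10.8°

Let the plane be z = a·x + b·y + c.
TP-Q−TP-P: −123a − 377b = −86.4;  TP-R−TP-P: 219a + 118b = 64.2.
Solving gives a = 0.20585, b = 0.16202.
Unit vector along 095° is (sin 95°, cos 95°) = (0.9962, -0.0872).
Slope in that direction = a·(0.9962) + b·(-0.0872) = 0.19095.
Apparent dip = arctan|0.19095| = 10.8° (true dip is 14.7°, so apparent ≤ true as expected).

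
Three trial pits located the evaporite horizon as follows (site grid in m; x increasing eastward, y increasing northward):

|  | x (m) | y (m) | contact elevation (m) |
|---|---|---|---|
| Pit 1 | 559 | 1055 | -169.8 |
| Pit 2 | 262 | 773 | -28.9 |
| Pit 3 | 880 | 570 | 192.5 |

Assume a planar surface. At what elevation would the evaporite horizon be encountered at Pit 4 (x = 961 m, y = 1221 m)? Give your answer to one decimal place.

-220.0 m

Two edge vectors: Pit 1→Pit 2 = (-297, -282, 140.9), Pit 1→Pit 3 = (321, -485, 362.3).
Normal n = (Pit 1→Pit 2) × (Pit 1→Pit 3) = (-33832.1, 152832, 234567).
So ∂z/∂x = −n_x/n_z = 0.144232 and ∂z/∂y = −n_y/n_z = −0.651549.
Intercept c from Pit 1: -169.8 − 80.63 + 687.38 = 436.96.
At (961, 1221): z = 138.6 − 795.5 + 436.96 = -220.0 m.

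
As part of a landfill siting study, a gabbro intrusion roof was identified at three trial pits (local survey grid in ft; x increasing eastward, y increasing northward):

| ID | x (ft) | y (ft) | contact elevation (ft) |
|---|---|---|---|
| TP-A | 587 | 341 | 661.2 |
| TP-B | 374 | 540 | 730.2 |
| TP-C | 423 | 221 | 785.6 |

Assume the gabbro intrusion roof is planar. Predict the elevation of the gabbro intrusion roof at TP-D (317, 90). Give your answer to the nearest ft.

Two edge vectors: TP-A→TP-B = (-213, 199, 69), TP-A→TP-C = (-164, -120, 124.4).
Normal n = (TP-A→TP-B) × (TP-A→TP-C) = (33035.6, 15181.2, 58196).
So ∂z/∂x = −n_x/n_z = −0.56766 and ∂z/∂y = −n_y/n_z = −0.26086.
Intercept c from TP-A: 661.2 + 333.22 + 88.95 = 1083.37.
At (317, 90): z = −179.9 − 23.5 + 1083.37 = 879.9 ft.

880 ft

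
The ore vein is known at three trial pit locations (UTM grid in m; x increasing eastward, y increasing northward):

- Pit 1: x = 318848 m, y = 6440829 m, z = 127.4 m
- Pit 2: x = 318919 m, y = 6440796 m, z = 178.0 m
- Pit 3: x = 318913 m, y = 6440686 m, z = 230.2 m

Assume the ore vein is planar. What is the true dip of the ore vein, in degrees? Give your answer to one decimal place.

34.7°

Two edge vectors: Pit 1→Pit 2 = (71, -33, 50.6), Pit 1→Pit 3 = (65, -143, 102.8).
Normal n = (Pit 1→Pit 2) × (Pit 1→Pit 3) = (3843.4, -4009.8, -8008).
So ∂z/∂x = −n_x/n_z = 0.47995 and ∂z/∂y = −n_y/n_z = −0.50072.
Gradient magnitude |∇z| = √(a² + b²) = √(0.23035 + 0.25072) = 0.69359.
True dip = arctan(0.69359) = 34.7°, dipping toward NW (azimuth ≈ 316°).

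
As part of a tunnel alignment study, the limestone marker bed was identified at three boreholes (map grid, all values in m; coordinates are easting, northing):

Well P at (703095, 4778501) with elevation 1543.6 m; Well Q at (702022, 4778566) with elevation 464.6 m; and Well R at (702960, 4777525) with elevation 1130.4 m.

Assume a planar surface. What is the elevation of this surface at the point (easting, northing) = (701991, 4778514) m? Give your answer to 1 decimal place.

418.2 m

Let the plane be z = a·easting + b·northing + c.
Well Q−Well P: −1073a + 65b = −1079;  Well R−Well P: −135a − 976b = −413.2.
Solving gives a = 1.022669014, b = 0.281905413.
Then c = 1543.6 − a·703095 − b·4778501 = −2064575.17.
At (701991, 4778514): z = 717904.4 + 1347089.0 − 2064575.17 = 418.2 m.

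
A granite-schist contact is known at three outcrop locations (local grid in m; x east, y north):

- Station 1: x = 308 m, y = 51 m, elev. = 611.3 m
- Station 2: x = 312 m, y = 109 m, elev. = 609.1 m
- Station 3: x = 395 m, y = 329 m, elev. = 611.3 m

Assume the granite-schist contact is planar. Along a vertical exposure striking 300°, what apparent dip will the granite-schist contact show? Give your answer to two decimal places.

Two edge vectors: Station 1→Station 2 = (4, 58, -2.2), Station 1→Station 3 = (87, 278, 0).
Normal n = (Station 1→Station 2) × (Station 1→Station 3) = (611.6, -191.4, -3934).
So ∂z/∂x = −n_x/n_z = 0.15547 and ∂z/∂y = −n_y/n_z = −0.04865.
Unit vector along 300° is (sin 300°, cos 300°) = (-0.8660, 0.5000).
Slope in that direction = a·(-0.8660) + b·(0.5000) = −0.15896.
Apparent dip = arctan|0.15896| = 9.03° (true dip is 9.3°, so apparent ≤ true as expected).

9.03°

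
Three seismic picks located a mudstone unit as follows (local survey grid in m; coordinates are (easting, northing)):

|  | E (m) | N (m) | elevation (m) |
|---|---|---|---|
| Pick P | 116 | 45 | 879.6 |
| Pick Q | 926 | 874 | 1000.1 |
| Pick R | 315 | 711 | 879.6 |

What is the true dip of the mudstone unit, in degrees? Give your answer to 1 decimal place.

Let the plane be z = a·E + b·N + c.
Pick Q−Pick P: 810a + 829b = 120.5;  Pick R−Pick P: 199a + 666b = 0.
Solving gives a = 0.21430, b = −0.06403.
Gradient magnitude |∇z| = √(a² + b²) = √(0.04592 + 0.00410) = 0.22366.
True dip = arctan(0.22366) = 12.6°, dipping toward WNW (azimuth ≈ 287°).

12.6°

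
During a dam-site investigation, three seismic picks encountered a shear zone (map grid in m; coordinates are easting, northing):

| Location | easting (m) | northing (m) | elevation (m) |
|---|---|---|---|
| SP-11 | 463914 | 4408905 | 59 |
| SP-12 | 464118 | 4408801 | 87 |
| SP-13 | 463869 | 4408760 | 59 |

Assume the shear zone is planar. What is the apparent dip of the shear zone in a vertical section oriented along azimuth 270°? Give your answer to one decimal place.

6.8°

Two edge vectors: SP-11→SP-12 = (204, -104, 28), SP-11→SP-13 = (-45, -145, 0).
Normal n = (SP-11→SP-12) × (SP-11→SP-13) = (4060, -1260, -34260).
So ∂z/∂easting = −n_x/n_z = 0.11851 and ∂z/∂northing = −n_y/n_z = −0.03678.
Unit vector along 270° is (sin 270°, cos 270°) = (-1.0000, -0.0000).
Slope in that direction = a·(-1.0000) + b·(-0.0000) = −0.11851.
Apparent dip = arctan|0.11851| = 6.8° (true dip is 7.1°, so apparent ≤ true as expected).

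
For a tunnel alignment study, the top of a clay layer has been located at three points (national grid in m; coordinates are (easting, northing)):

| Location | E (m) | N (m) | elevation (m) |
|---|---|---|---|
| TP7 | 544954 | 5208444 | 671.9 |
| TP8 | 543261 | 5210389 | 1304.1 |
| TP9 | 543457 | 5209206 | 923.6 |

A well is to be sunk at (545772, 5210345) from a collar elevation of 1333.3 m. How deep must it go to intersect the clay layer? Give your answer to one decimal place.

Two edge vectors: TP7→TP8 = (-1693, 1945, 632.2), TP7→TP9 = (-1497, 762, 251.7).
Normal n = (TP7→TP8) × (TP7→TP9) = (7820.1, -520275.3, 1621599).
So ∂z/∂E = −n_x/n_z = −0.004822462 and ∂z/∂N = −n_y/n_z = 0.320840911.
Intercept c from TP7: 671.9 + 2628.02 − 1671081.92 = −1667782.00.
At (545772, 5210345): z_contact = −2631.96 + 1671691.84 − 1667782.00 = 1277.87 m.
Depth below ground = 1333.3 − 1277.87 = 55.4 m.

55.4 m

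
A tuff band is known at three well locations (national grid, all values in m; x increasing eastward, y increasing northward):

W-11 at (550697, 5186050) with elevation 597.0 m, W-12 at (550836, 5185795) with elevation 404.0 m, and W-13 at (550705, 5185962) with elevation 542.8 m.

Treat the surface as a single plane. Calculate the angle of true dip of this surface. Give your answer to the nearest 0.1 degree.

33.6°

Two edge vectors: W-11→W-12 = (139, -255, -193), W-11→W-13 = (8, -88, -54.2).
Normal n = (W-11→W-12) × (W-11→W-13) = (-3163, 5989.8, -10192).
So ∂z/∂x = −n_x/n_z = −0.31034 and ∂z/∂y = −n_y/n_z = 0.58770.
Gradient magnitude |∇z| = √(a² + b²) = √(0.09631 + 0.34539) = 0.66460.
True dip = arctan(0.66460) = 33.6°, dipping toward SSE (azimuth ≈ 152°).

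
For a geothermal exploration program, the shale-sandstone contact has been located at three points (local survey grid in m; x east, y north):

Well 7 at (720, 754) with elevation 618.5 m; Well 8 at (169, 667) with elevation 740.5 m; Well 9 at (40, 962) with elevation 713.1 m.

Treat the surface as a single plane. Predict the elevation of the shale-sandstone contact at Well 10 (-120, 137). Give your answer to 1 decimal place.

890.4 m

Let the plane be z = a·x + b·y + c.
Well 8−Well 7: −551a − 87b = 122;  Well 9−Well 7: −680a + 208b = 94.6.
Solving gives a = −0.19340, b = −0.17745.
Then c = 618.5 − a·720 − b·754 = 891.54.
At (-120, 137): z = 23.2 − 24.3 + 891.54 = 890.4 m.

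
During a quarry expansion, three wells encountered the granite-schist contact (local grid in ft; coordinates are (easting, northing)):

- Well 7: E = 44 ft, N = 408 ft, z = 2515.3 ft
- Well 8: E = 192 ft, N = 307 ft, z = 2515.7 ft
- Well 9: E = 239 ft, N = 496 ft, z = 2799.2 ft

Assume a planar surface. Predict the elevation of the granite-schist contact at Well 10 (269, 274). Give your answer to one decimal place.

2541.0 ft

Let the plane be z = a·E + b·N + c.
Well 8−Well 7: 148a − 101b = 0.4;  Well 9−Well 7: 195a + 88b = 283.9.
Solving gives a = 0.87744, b = 1.28180.
Then c = 2515.3 − a·44 − b·408 = 1953.72.
At (269, 274): z = 236.0 + 351.2 + 1953.72 = 2541.0 ft.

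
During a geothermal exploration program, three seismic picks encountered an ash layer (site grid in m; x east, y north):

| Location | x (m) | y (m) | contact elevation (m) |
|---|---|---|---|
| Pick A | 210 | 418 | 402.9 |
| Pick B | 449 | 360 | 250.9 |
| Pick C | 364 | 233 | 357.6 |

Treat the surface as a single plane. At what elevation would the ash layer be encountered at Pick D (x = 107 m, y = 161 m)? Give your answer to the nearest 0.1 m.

Two edge vectors: Pick A→Pick B = (239, -58, -152), Pick A→Pick C = (154, -185, -45.3).
Normal n = (Pick A→Pick B) × (Pick A→Pick C) = (-25492.6, -12581.3, -35283).
So ∂z/∂x = −n_x/n_z = −0.72252 and ∂z/∂y = −n_y/n_z = −0.35658.
Intercept c from Pick A: 402.9 + 151.73 + 149.05 = 703.68.
At (107, 161): z = −77.3 − 57.4 + 703.68 = 569.0 m.

569.0 m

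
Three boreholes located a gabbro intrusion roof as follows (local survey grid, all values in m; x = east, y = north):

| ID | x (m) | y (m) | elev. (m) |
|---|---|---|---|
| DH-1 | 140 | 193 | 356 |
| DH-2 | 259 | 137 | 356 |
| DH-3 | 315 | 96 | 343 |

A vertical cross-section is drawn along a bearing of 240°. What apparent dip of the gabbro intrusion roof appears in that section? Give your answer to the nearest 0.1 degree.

38.9°

Two edge vectors: DH-1→DH-2 = (119, -56, 0), DH-1→DH-3 = (175, -97, -13).
Normal n = (DH-1→DH-2) × (DH-1→DH-3) = (728, 1547, -1743).
So ∂z/∂x = −n_x/n_z = 0.41767 and ∂z/∂y = −n_y/n_z = 0.88755.
Unit vector along 240° is (sin 240°, cos 240°) = (-0.8660, -0.5000).
Slope in that direction = a·(-0.8660) + b·(-0.5000) = −0.80549.
Apparent dip = arctan|0.80549| = 38.9° (true dip is 44.4°, so apparent ≤ true as expected).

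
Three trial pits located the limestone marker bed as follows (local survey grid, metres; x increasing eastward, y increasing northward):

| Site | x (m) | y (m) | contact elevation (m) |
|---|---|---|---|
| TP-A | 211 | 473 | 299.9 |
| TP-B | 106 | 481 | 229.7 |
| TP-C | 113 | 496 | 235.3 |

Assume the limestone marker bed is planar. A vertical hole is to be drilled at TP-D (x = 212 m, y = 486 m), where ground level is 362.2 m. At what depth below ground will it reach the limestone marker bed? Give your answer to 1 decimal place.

Let the plane be z = a·x + b·y + c.
TP-B−TP-A: −105a + 8b = −70.2;  TP-C−TP-A: −98a + 23b = −64.6.
Solving gives a = 0.67308, b = 0.05923.
Then c = 299.9 − a·211 − b·473 = 129.86.
At (212, 486): z_contact = 142.69 + 28.78 + 129.86 = 301.34 m.
Depth below ground = 362.2 − 301.34 = 60.9 m.

60.9 m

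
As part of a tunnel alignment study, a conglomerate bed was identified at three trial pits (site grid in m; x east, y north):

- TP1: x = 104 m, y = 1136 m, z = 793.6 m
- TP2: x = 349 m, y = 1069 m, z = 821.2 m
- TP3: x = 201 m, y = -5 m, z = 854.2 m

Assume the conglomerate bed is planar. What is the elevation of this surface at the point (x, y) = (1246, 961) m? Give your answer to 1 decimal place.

916.1 m

Two edge vectors: TP1→TP2 = (245, -67, 27.6), TP1→TP3 = (97, -1141, 60.6).
Normal n = (TP1→TP2) × (TP1→TP3) = (27431.4, -12169.8, -273046).
So ∂z/∂x = −n_x/n_z = 0.100464 and ∂z/∂y = −n_y/n_z = −0.044571.
Intercept c from TP1: 793.6 − 10.45 + 50.63 = 833.78.
At (1246, 961): z = 125.2 − 42.8 + 833.78 = 916.1 m.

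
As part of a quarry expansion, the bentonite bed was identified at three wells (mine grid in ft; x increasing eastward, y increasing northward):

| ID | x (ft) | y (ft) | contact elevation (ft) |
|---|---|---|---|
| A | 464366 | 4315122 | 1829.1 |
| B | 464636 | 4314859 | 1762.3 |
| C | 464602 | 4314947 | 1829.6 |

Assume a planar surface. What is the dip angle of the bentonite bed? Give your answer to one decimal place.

Let the plane be z = a·x + b·y + c.
B−A: 270a − 263b = −66.8;  C−A: 236a − 175b = 0.5.
Solving gives a = 0.79778, b = 1.07301.
Gradient magnitude |∇z| = √(a² + b²) = √(0.63645 + 1.15134) = 1.33708.
True dip = arctan(1.33708) = 53.2°, dipping toward SW (azimuth ≈ 217°).

53.2°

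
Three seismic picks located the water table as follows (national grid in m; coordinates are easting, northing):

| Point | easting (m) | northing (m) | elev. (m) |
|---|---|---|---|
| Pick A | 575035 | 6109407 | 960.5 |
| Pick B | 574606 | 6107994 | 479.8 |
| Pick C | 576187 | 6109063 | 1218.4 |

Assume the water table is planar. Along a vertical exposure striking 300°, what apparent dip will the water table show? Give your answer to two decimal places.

Two edge vectors: Pick A→Pick B = (-429, -1413, -480.7), Pick A→Pick C = (1152, -344, 257.9).
Normal n = (Pick A→Pick B) × (Pick A→Pick C) = (-529773.5, -443127.3, 1775352).
So ∂z/∂easting = −n_x/n_z = 0.29840 and ∂z/∂northing = −n_y/n_z = 0.24960.
Unit vector along 300° is (sin 300°, cos 300°) = (-0.8660, 0.5000).
Slope in that direction = a·(-0.8660) + b·(0.5000) = −0.13363.
Apparent dip = arctan|0.13363| = 7.61° (true dip is 21.3°, so apparent ≤ true as expected).

7.61°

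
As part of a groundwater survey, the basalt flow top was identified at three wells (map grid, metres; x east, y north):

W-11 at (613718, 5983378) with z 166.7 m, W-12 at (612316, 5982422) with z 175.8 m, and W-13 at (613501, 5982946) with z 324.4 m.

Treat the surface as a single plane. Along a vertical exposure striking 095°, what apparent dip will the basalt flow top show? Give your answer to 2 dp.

Let the plane be z = a·x + b·y + c.
W-12−W-11: −1402a − 956b = 9.1;  W-13−W-11: −217a − 432b = 157.7.
Solving gives a = 0.36872, b = −0.55026.
Unit vector along 095° is (sin 95°, cos 95°) = (0.9962, -0.0872).
Slope in that direction = a·(0.9962) + b·(-0.0872) = 0.41528.
Apparent dip = arctan|0.41528| = 22.55° (true dip is 33.5°, so apparent ≤ true as expected).

22.55°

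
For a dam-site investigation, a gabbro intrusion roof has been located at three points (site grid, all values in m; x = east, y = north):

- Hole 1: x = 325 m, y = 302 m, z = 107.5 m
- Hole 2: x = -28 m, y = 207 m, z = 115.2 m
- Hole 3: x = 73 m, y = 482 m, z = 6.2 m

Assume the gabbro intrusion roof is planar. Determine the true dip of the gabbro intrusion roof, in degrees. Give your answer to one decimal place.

23.8°

Two edge vectors: Hole 1→Hole 2 = (-353, -95, 7.7), Hole 1→Hole 3 = (-252, 180, -101.3).
Normal n = (Hole 1→Hole 2) × (Hole 1→Hole 3) = (8237.5, -37699.3, -87480).
So ∂z/∂x = −n_x/n_z = 0.09416 and ∂z/∂y = −n_y/n_z = −0.43095.
Gradient magnitude |∇z| = √(a² + b²) = √(0.00887 + 0.18572) = 0.44112.
True dip = arctan(0.44112) = 23.8°, dipping toward NNW (azimuth ≈ 348°).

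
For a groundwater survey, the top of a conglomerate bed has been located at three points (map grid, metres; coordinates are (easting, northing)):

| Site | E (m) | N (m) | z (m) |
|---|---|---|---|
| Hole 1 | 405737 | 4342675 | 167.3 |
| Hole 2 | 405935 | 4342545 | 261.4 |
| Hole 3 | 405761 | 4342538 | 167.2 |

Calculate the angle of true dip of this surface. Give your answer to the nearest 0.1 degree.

28.6°

Let the plane be z = a·E + b·N + c.
Hole 2−Hole 1: 198a − 130b = 94.1;  Hole 3−Hole 1: 24a − 137b = −0.1.
Solving gives a = 0.53756, b = 0.09490.
Gradient magnitude |∇z| = √(a² + b²) = √(0.28897 + 0.00901) = 0.54587.
True dip = arctan(0.54587) = 28.6°, dipping toward W (azimuth ≈ 260°).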